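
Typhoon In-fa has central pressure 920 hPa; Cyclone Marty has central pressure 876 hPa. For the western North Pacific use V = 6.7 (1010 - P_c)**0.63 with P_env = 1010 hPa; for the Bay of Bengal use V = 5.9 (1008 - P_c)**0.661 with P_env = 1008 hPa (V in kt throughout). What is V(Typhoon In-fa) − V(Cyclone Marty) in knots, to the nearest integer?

-35 kt

Typhoon In-fa: ΔP = 90; V ≈ 6.7 × 90^0.63 ≈ 114.09 kt.
Cyclone Marty: ΔP = 132; V ≈ 5.9 × 132^0.661 ≈ 148.78 kt.
Difference ≈ 114.09 − 148.78 = -34.69 → -35 kt.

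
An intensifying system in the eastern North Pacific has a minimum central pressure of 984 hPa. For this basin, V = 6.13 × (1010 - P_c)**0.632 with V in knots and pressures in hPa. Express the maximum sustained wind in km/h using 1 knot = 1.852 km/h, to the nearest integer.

89 km/h

ΔP = 1010 − 984 = 26 hPa.
V ≈ 6.13 × 26^0.632 = 6.13 × 7.839 ≈ 48.053 kt.
48.053 × 1.852 ≈ 88.99 km/h → 89 km/h.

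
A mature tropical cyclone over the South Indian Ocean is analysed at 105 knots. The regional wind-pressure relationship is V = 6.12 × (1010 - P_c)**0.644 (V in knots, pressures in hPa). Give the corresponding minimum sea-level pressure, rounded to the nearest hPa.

927 hPa

ΔP = (V / 6.12)^(1/0.644) = (105/6.12)^1.553.
105/6.12 = 17.157; 17.157^1.553 ≈ 82.57 hPa.
P_c = 1010 − 82.57 = 927.43 ≈ 927 hPa.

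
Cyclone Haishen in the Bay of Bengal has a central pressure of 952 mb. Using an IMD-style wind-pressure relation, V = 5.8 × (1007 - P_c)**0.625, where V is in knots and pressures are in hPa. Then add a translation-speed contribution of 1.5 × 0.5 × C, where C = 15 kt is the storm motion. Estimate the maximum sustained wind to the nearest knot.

ΔP = 1007 − 952 = 55 mb.
55^0.625 ≈ 12.238.
V ≈ 5.8 × 12.238 ≈ 71.0 kt.
Translation term: 1.5 × 0.5 × 15 = 11.25 kt.
Corrected V ≈ 82.25 kt → 82 kt.

82 kt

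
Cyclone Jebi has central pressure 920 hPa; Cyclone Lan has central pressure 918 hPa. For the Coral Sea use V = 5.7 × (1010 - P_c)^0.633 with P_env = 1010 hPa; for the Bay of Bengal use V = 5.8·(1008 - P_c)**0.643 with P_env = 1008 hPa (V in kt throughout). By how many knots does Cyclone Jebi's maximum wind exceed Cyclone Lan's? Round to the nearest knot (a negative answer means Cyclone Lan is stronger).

-6 kt

Cyclone Jebi: ΔP = 90; V ≈ 5.7 × 90^0.633 ≈ 98.38 kt.
Cyclone Lan: ΔP = 90; V ≈ 5.8 × 90^0.643 ≈ 104.71 kt.
Difference ≈ 98.38 − 104.71 = -6.33 → -6 kt.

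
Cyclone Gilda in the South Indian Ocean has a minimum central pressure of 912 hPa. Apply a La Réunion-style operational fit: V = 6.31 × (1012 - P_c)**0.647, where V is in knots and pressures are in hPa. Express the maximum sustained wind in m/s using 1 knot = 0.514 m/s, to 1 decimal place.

ΔP = 1012 − 912 = 100 hPa.
V ≈ 6.31 × 100^0.647 = 6.31 × 19.679 ≈ 124.174 kt.
124.174 × 0.514 ≈ 63.83 m/s → 63.8 m/s.

63.8 m/s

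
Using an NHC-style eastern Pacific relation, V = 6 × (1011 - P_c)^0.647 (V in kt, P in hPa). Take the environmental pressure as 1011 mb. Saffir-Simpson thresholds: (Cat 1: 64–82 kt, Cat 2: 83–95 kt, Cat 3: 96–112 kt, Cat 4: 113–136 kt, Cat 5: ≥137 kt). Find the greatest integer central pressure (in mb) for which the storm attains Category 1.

Category 1 begins at V = 64 kt.
Required ΔP = (64/6)^(1/0.647) = 10.667^1.546 ≈ 38.81 mb.
P_c ≤ 1011 − 38.81 = 972.19, so the highest integer P_c is 972 mb.

972 mb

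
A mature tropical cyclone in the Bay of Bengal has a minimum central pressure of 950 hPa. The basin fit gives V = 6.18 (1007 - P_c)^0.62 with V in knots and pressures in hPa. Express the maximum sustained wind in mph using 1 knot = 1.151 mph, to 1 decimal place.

ΔP = 1007 − 950 = 57 hPa.
V ≈ 6.18 × 57^0.62 = 6.18 × 12.264 ≈ 75.793 kt.
75.793 × 1.151 ≈ 87.24 mph → 87.2 mph.

87.2 mph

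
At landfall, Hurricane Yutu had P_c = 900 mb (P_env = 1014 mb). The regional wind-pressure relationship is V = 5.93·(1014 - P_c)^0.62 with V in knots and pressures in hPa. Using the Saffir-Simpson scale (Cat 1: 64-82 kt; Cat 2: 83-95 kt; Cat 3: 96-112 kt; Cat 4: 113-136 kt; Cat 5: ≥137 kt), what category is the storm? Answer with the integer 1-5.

ΔP = 1014 − 900 = 114 mb.
V ≈ 5.93 × 114^0.62 = 5.93 × 18.85 ≈ 112 kt.
112 kt falls in the Category 3 band.

3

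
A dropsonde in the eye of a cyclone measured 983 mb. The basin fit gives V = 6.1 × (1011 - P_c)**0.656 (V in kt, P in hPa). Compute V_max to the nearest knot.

ΔP = 1011 − 983 = 28 mb.
28^0.656 ≈ 8.899.
V ≈ 6.1 × 8.899 ≈ 54.3 kt.

54 kt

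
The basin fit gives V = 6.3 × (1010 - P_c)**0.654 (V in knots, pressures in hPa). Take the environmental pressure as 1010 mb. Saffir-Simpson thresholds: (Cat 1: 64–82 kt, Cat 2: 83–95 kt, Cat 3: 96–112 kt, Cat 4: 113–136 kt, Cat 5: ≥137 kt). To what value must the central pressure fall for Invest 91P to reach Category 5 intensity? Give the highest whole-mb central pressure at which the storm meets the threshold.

899 mb

Category 5 begins at V = 137 kt.
Required ΔP = (137/6.3)^(1/0.654) = 21.746^1.529 ≈ 110.90 mb.
P_c ≤ 1010 − 110.90 = 899.10, so the highest integer P_c is 899 mb.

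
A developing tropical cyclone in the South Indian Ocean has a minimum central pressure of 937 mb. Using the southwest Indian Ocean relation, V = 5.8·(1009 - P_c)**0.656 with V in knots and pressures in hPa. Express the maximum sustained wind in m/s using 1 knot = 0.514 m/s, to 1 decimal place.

49.3 m/s

ΔP = 1009 − 937 = 72 mb.
V ≈ 5.8 × 72^0.656 = 5.8 × 16.535 ≈ 95.904 kt.
95.904 × 0.514 ≈ 49.29 m/s → 49.3 m/s.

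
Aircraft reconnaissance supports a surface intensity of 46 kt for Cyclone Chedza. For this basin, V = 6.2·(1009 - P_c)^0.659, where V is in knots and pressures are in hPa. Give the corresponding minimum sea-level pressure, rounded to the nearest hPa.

988 hPa

ΔP = (V / 6.2)^(1/0.659) = (46/6.2)^1.517.
46/6.2 = 7.419; 7.419^1.517 ≈ 20.93 hPa.
P_c = 1009 − 20.93 = 988.07 ≈ 988 hPa.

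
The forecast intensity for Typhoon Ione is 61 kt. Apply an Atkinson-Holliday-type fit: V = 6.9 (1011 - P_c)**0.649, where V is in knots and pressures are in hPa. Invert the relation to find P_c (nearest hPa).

982 hPa

ΔP = (V / 6.9)^(1/0.649) = (61/6.9)^1.541.
61/6.9 = 8.841; 8.841^1.541 ≈ 28.73 hPa.
P_c = 1011 − 28.73 = 982.27 ≈ 982 hPa.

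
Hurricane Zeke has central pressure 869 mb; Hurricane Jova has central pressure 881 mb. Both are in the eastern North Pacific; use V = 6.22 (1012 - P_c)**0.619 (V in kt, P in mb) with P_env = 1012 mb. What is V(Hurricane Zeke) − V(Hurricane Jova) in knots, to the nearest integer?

Hurricane Zeke: ΔP = 143; V ≈ 6.22 × 143^0.619 ≈ 134.26 kt.
Hurricane Jova: ΔP = 131; V ≈ 6.22 × 131^0.619 ≈ 127.17 kt.
Difference ≈ 134.26 − 127.17 = 7.09 → 7 kt.

7 kt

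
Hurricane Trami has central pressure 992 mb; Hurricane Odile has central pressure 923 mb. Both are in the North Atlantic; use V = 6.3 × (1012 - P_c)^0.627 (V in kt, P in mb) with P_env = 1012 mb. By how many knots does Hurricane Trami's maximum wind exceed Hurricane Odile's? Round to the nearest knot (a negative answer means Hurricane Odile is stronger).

Hurricane Trami: ΔP = 20; V ≈ 6.3 × 20^0.627 ≈ 41.22 kt.
Hurricane Odile: ΔP = 89; V ≈ 6.3 × 89^0.627 ≈ 105.10 kt.
Difference ≈ 41.22 − 105.10 = -63.88 → -64 kt.

-64 kt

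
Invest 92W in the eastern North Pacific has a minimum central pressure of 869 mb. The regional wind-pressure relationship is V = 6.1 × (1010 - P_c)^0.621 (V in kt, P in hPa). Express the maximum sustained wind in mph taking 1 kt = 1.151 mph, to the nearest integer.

ΔP = 1010 − 869 = 141 mb.
V ≈ 6.1 × 141^0.621 = 6.1 × 21.611 ≈ 131.824 kt.
131.824 × 1.151 ≈ 151.73 mph → 152 mph.

152 mph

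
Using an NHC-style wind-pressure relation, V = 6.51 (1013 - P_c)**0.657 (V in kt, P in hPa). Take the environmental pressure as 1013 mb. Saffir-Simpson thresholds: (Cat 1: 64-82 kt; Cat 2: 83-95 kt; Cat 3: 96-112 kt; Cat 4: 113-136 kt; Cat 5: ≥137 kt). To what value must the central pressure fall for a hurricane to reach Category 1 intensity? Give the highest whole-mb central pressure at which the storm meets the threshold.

Category 1 begins at V = 64 kt.
Required ΔP = (64/6.51)^(1/0.657) = 9.831^1.522 ≈ 32.42 mb.
P_c ≤ 1013 − 32.42 = 980.58, so the highest integer P_c is 980 mb.

980 mb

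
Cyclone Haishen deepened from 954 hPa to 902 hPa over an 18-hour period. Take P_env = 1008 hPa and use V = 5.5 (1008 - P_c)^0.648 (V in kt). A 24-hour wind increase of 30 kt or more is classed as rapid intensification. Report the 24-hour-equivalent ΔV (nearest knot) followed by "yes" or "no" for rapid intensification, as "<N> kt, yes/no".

V₁: ΔP = 54, V ≈ 5.5 × 54^0.648 ≈ 72.94 kt.
V₂: ΔP = 106, V ≈ 5.5 × 106^0.648 ≈ 112.92 kt.
ΔV over 18 h = 39.98 kt → 24 h equivalent = 39.98 × 24/18 ≈ 53.31 kt.
53 kt ≥ 30 kt ⇒ rapid intensification.

53 kt, yes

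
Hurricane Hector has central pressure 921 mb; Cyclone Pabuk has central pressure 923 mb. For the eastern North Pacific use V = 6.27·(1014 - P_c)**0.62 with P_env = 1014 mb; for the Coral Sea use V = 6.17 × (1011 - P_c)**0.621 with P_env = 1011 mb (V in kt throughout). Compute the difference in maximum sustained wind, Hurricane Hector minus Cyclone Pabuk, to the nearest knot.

5 kt

Hurricane Hector: ΔP = 93; V ≈ 6.27 × 93^0.62 ≈ 104.17 kt.
Cyclone Pabuk: ΔP = 88; V ≈ 6.17 × 88^0.621 ≈ 99.50 kt.
Difference ≈ 104.17 − 99.50 = 4.67 → 5 kt.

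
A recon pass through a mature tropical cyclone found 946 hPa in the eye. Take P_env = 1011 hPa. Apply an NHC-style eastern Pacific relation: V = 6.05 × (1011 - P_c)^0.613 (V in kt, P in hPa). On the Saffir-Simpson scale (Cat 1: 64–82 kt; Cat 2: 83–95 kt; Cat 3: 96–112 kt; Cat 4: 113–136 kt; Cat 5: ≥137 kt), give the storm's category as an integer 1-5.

1

ΔP = 1011 − 946 = 65 hPa.
V ≈ 6.05 × 65^0.613 = 6.05 × 12.92 ≈ 78 kt.
78 kt falls in the Category 1 band.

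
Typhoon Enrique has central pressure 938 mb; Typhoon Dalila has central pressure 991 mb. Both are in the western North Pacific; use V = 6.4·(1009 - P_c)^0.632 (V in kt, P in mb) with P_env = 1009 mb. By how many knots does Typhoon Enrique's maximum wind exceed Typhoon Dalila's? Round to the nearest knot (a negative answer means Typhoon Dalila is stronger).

55 kt

Typhoon Enrique: ΔP = 71; V ≈ 6.4 × 71^0.632 ≈ 94.66 kt.
Typhoon Dalila: ΔP = 18; V ≈ 6.4 × 18^0.632 ≈ 39.77 kt.
Difference ≈ 94.66 − 39.77 = 54.89 → 55 kt.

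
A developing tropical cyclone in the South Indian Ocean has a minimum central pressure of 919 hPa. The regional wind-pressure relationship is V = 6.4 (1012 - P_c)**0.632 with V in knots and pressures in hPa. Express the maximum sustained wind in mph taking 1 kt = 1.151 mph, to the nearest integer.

ΔP = 1012 − 919 = 93 hPa.
V ≈ 6.4 × 93^0.632 = 6.4 × 17.542 ≈ 112.269 kt.
112.269 × 1.151 ≈ 129.22 mph → 129 mph.

129 mph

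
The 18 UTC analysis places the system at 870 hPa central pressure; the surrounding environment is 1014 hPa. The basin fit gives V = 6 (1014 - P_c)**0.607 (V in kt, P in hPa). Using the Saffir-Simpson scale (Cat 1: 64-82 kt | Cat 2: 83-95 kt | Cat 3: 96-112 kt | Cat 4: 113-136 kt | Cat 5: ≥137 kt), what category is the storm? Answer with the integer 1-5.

ΔP = 1014 − 870 = 144 hPa.
V ≈ 6 × 144^0.607 = 6 × 20.42 ≈ 123 kt.
123 kt falls in the Category 4 band.

4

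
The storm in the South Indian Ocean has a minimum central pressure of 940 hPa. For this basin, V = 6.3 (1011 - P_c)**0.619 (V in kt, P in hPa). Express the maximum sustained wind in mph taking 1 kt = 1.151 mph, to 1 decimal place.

ΔP = 1011 − 940 = 71 hPa.
V ≈ 6.3 × 71^0.619 = 6.3 × 13.994 ≈ 88.160 kt.
88.160 × 1.151 ≈ 101.47 mph → 101.5 mph.

101.5 mph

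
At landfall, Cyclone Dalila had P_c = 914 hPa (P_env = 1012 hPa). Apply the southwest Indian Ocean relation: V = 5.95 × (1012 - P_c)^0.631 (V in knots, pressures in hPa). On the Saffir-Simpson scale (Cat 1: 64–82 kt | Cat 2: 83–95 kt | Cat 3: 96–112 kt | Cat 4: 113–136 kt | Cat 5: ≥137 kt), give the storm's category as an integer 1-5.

3

ΔP = 1012 − 914 = 98 hPa.
V ≈ 5.95 × 98^0.631 = 5.95 × 18.05 ≈ 107 kt.
107 kt falls in the Category 3 band.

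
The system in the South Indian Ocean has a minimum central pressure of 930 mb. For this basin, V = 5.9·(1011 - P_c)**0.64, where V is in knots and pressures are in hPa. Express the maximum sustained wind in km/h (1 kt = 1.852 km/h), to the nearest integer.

182 km/h

ΔP = 1011 − 930 = 81 mb.
V ≈ 5.9 × 81^0.64 = 5.9 × 16.651 ≈ 98.239 kt.
98.239 × 1.852 ≈ 181.94 km/h → 182 km/h.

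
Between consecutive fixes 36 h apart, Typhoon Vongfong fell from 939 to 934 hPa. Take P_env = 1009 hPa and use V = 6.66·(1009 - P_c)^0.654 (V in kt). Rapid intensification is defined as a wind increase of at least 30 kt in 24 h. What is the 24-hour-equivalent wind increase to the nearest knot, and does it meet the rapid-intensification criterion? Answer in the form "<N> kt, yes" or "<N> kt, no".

V₁: ΔP = 70, V ≈ 6.66 × 70^0.654 ≈ 107.19 kt.
V₂: ΔP = 75, V ≈ 6.66 × 75^0.654 ≈ 112.14 kt.
ΔV over 36 h = 4.95 kt → 24 h equivalent = 4.95 × 24/36 ≈ 3.30 kt.
3 kt < 30 kt ⇒ not rapid intensification.

3 kt, no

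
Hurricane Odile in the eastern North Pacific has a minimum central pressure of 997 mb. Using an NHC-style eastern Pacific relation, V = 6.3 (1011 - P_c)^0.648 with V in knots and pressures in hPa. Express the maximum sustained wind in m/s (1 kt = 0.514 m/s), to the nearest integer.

ΔP = 1011 − 997 = 14 mb.
V ≈ 6.3 × 14^0.648 = 6.3 × 5.530 ≈ 34.836 kt.
34.836 × 0.514 ≈ 17.91 m/s → 18 m/s.

18 m/s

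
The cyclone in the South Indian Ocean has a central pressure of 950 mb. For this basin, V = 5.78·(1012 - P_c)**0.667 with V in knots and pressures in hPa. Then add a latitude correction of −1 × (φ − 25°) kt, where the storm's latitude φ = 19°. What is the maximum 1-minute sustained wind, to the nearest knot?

ΔP = 1012 − 950 = 62 mb.
62^0.667 ≈ 15.686.
V ≈ 5.78 × 15.686 ≈ 90.7 kt.
Latitude correction: −1 × (19 − 25) = 6 kt.
Corrected V ≈ 96.7 kt → 97 kt.

97 kt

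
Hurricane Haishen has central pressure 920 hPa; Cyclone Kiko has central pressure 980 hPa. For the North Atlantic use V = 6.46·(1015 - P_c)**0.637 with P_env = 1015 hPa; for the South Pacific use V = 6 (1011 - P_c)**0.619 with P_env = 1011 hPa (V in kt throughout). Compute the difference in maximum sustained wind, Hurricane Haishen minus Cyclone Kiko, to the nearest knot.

67 kt

Hurricane Haishen: ΔP = 95; V ≈ 6.46 × 95^0.637 ≈ 117.50 kt.
Cyclone Kiko: ΔP = 31; V ≈ 6 × 31^0.619 ≈ 50.27 kt.
Difference ≈ 117.50 − 50.27 = 67.23 → 67 kt.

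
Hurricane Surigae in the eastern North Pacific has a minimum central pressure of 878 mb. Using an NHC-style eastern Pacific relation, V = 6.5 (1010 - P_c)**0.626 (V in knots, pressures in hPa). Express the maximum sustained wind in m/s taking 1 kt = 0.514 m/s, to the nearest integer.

71 m/s

ΔP = 1010 − 878 = 132 mb.
V ≈ 6.5 × 132^0.626 = 6.5 × 21.256 ≈ 138.163 kt.
138.163 × 0.514 ≈ 71.02 m/s → 71 m/s.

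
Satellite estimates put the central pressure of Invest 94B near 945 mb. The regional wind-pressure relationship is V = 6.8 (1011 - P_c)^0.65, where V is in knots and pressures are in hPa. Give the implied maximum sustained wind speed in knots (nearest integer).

104 kt

ΔP = 1011 − 945 = 66 mb.
66^0.65 ≈ 15.230.
V ≈ 6.8 × 15.230 ≈ 103.6 kt.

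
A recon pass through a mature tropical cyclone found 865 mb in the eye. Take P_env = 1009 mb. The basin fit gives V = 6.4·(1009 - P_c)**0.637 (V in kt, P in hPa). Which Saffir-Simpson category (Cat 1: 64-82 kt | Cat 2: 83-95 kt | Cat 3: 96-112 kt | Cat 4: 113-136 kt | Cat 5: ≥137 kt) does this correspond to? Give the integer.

5

ΔP = 1009 − 865 = 144 mb.
V ≈ 6.4 × 144^0.637 = 6.4 × 23.71 ≈ 152 kt.
152 kt falls in the Category 5 band.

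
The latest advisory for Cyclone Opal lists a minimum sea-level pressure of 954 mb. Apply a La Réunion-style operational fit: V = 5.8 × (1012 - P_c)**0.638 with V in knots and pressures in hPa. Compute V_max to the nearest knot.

77 kt

ΔP = 1012 − 954 = 58 mb.
58^0.638 ≈ 13.337.
V ≈ 5.8 × 13.337 ≈ 77.4 kt.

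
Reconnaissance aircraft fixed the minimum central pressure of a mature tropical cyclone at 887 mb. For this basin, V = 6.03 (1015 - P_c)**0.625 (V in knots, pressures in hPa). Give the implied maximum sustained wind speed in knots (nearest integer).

ΔP = 1015 − 887 = 128 mb.
128^0.625 ≈ 20.749.
V ≈ 6.03 × 20.749 ≈ 125.1 kt.

125 kt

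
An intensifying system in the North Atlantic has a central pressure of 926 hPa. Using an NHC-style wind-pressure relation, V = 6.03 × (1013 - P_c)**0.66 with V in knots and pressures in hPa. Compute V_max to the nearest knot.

115 kt

ΔP = 1013 − 926 = 87 hPa.
87^0.66 ≈ 19.058.
V ≈ 6.03 × 19.058 ≈ 114.9 kt.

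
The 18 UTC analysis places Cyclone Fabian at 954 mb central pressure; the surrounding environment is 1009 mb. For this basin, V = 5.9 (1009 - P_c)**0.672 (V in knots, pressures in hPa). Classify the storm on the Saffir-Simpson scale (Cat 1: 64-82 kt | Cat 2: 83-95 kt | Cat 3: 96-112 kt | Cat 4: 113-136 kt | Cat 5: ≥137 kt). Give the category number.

2

ΔP = 1009 − 954 = 55 mb.
V ≈ 5.9 × 55^0.672 = 5.9 × 14.77 ≈ 87 kt.
87 kt falls in the Category 2 band.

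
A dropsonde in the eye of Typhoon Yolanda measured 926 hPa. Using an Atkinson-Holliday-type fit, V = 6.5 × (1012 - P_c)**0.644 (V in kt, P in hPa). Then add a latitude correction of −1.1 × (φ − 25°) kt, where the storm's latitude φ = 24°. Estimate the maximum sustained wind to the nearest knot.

116 kt

ΔP = 1012 − 926 = 86 hPa.
86^0.644 ≈ 17.612.
V ≈ 6.5 × 17.612 ≈ 114.5 kt.
Latitude correction: −1.1 × (24 − 25) = 1.1 kt.
Corrected V ≈ 115.6 kt → 116 kt.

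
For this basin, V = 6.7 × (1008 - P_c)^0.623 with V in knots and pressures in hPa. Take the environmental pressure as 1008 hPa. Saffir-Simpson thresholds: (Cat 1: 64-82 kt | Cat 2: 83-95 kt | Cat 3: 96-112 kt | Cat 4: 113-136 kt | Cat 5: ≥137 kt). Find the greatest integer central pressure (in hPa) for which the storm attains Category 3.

936 hPa

Category 3 begins at V = 96 kt.
Required ΔP = (96/6.7)^(1/0.623) = 14.328^1.605 ≈ 71.76 hPa.
P_c ≤ 1008 − 71.76 = 936.24, so the highest integer P_c is 936 hPa.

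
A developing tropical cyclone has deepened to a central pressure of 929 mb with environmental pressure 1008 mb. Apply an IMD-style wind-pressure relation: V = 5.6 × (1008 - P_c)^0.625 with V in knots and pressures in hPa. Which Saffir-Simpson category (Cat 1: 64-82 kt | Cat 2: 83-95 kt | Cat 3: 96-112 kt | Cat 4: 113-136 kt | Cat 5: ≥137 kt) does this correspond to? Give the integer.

2

ΔP = 1008 − 929 = 79 mb.
V ≈ 5.6 × 79^0.625 = 5.6 × 15.35 ≈ 86 kt.
86 kt falls in the Category 2 band.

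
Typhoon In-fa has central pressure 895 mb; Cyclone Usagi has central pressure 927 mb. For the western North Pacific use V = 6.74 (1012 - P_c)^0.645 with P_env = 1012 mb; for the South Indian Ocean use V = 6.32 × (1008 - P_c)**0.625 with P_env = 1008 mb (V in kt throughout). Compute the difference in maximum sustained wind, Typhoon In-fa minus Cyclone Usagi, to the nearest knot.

Typhoon In-fa: ΔP = 117; V ≈ 6.74 × 117^0.645 ≈ 145.43 kt.
Cyclone Usagi: ΔP = 81; V ≈ 6.32 × 81^0.625 ≈ 98.52 kt.
Difference ≈ 145.43 − 98.52 = 46.91 → 47 kt.

47 kt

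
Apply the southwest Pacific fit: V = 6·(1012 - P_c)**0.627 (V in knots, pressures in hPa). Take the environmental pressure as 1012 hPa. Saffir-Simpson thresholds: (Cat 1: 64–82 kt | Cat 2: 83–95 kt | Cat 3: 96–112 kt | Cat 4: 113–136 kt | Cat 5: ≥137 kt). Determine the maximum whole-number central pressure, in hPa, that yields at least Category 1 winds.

968 hPa

Category 1 begins at V = 64 kt.
Required ΔP = (64/6)^(1/0.627) = 10.667^1.595 ≈ 43.61 hPa.
P_c ≤ 1012 − 43.61 = 968.39, so the highest integer P_c is 968 hPa.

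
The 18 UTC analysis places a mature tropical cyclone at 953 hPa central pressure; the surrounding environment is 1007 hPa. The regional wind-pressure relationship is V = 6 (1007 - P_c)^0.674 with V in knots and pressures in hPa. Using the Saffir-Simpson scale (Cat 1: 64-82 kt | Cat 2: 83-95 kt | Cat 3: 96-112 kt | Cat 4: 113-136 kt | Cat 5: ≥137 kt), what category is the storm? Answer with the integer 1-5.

ΔP = 1007 − 953 = 54 hPa.
V ≈ 6 × 54^0.674 = 6 × 14.71 ≈ 88 kt.
88 kt falls in the Category 2 band.

2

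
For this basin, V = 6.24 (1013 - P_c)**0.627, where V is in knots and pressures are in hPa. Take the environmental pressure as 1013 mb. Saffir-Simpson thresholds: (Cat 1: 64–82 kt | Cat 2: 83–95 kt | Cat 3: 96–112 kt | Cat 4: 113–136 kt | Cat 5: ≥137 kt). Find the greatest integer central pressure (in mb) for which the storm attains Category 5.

Category 5 begins at V = 137 kt.
Required ΔP = (137/6.24)^(1/0.627) = 21.955^1.595 ≈ 137.91 mb.
P_c ≤ 1013 − 137.91 = 875.09, so the highest integer P_c is 875 mb.

875 mb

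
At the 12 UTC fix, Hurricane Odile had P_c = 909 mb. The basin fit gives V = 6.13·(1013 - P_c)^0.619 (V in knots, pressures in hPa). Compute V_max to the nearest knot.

ΔP = 1013 − 909 = 104 mb.
104^0.619 ≈ 17.723.
V ≈ 6.13 × 17.723 ≈ 108.6 kt.

109 kt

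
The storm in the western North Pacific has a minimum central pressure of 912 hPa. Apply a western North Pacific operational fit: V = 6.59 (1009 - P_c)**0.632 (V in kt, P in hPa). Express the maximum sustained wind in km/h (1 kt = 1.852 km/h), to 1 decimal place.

ΔP = 1009 − 912 = 97 hPa.
V ≈ 6.59 × 97^0.632 = 6.59 × 18.015 ≈ 118.720 kt.
118.720 × 1.852 ≈ 219.87 km/h → 219.9 km/h.

219.9 km/h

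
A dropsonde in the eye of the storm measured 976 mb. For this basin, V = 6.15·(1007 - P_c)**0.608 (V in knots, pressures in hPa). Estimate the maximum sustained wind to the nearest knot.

50 kt

ΔP = 1007 − 976 = 31 mb.
31^0.608 ≈ 8.068.
V ≈ 6.15 × 8.068 ≈ 49.6 kt.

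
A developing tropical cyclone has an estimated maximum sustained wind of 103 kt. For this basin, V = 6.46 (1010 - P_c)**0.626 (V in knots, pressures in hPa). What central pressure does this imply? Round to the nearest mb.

ΔP = (V / 6.46)^(1/0.626) = (103/6.46)^1.597.
103/6.46 = 15.944; 15.944^1.597 ≈ 83.39 mb.
P_c = 1010 − 83.39 = 926.61 ≈ 927 mb.

927 mb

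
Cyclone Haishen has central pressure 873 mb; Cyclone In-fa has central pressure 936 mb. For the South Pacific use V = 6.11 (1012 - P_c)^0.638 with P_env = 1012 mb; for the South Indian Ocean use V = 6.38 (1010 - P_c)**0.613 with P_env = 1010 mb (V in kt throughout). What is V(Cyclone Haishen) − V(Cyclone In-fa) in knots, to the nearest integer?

Cyclone Haishen: ΔP = 139; V ≈ 6.11 × 139^0.638 ≈ 142.33 kt.
Cyclone In-fa: ΔP = 74; V ≈ 6.38 × 74^0.613 ≈ 89.26 kt.
Difference ≈ 142.33 − 89.26 = 53.07 → 53 kt.

53 kt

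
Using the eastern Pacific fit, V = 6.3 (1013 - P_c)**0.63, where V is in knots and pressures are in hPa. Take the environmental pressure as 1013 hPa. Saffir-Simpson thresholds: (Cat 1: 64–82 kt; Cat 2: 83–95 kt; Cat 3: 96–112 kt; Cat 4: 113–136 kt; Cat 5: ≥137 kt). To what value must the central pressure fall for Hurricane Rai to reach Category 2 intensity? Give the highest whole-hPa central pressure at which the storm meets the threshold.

953 hPa

Category 2 begins at V = 83 kt.
Required ΔP = (83/6.3)^(1/0.63) = 13.175^1.587 ≈ 59.89 hPa.
P_c ≤ 1013 − 59.89 = 953.11, so the highest integer P_c is 953 hPa.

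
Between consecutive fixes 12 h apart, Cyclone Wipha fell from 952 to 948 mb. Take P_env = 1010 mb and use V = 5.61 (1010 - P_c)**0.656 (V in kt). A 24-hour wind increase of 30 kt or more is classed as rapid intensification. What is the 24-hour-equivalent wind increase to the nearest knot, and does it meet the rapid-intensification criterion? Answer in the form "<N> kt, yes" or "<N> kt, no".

V₁: ΔP = 58, V ≈ 5.61 × 58^0.656 ≈ 80.50 kt.
V₂: ΔP = 62, V ≈ 5.61 × 62^0.656 ≈ 84.10 kt.
ΔV over 12 h = 3.60 kt → 24 h equivalent = 3.60 × 24/12 ≈ 7.20 kt.
7 kt < 30 kt ⇒ not rapid intensification.

7 kt, no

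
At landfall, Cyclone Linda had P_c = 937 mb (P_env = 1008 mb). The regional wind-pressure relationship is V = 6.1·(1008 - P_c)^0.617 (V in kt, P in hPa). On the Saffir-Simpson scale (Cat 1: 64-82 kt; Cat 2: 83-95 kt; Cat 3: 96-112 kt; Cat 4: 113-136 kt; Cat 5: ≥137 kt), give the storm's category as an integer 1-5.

ΔP = 1008 − 937 = 71 mb.
V ≈ 6.1 × 71^0.617 = 6.1 × 13.87 ≈ 85 kt.
85 kt falls in the Category 2 band.

2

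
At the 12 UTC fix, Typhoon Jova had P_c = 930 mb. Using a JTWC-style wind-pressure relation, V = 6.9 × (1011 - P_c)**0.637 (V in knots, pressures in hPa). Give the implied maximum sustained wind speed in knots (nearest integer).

113 kt

ΔP = 1011 − 930 = 81 mb.
81^0.637 ≈ 16.433.
V ≈ 6.9 × 16.433 ≈ 113.4 kt.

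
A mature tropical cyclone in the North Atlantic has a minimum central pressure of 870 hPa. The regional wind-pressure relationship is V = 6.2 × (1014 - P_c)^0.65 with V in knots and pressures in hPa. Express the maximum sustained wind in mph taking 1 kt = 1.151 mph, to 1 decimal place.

180.5 mph

ΔP = 1014 − 870 = 144 hPa.
V ≈ 6.2 × 144^0.65 = 6.2 × 25.289 ≈ 156.793 kt.
156.793 × 1.151 ≈ 180.47 mph → 180.5 mph.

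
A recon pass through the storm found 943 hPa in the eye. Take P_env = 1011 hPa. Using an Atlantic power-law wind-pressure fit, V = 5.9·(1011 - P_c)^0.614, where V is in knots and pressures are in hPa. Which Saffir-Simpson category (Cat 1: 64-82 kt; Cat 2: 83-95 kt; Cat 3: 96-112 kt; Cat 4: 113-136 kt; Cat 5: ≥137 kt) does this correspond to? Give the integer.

ΔP = 1011 − 943 = 68 hPa.
V ≈ 5.9 × 68^0.614 = 5.9 × 13.34 ≈ 79 kt.
79 kt falls in the Category 1 band.

1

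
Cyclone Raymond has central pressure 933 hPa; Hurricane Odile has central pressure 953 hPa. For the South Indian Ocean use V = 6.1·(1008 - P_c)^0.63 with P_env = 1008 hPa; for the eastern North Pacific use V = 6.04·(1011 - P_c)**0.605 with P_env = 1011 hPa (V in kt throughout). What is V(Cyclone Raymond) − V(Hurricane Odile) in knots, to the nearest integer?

Cyclone Raymond: ΔP = 75; V ≈ 6.1 × 75^0.63 ≈ 92.60 kt.
Hurricane Odile: ΔP = 58; V ≈ 6.04 × 58^0.605 ≈ 70.45 kt.
Difference ≈ 92.60 − 70.45 = 22.15 → 22 kt.

22 kt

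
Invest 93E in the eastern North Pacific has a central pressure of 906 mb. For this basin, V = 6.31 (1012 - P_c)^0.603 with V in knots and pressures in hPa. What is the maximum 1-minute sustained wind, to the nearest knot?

105 kt

ΔP = 1012 − 906 = 106 mb.
106^0.603 ≈ 16.644.
V ≈ 6.31 × 16.644 ≈ 105.0 kt.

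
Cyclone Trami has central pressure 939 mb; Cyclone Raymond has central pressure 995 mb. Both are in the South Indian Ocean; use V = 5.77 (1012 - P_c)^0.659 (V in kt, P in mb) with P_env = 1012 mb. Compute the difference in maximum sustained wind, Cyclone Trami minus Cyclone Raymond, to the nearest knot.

Cyclone Trami: ΔP = 73; V ≈ 5.77 × 73^0.659 ≈ 97.52 kt.
Cyclone Raymond: ΔP = 17; V ≈ 5.77 × 17^0.659 ≈ 37.33 kt.
Difference ≈ 97.52 − 37.33 = 60.19 → 60 kt.

60 kt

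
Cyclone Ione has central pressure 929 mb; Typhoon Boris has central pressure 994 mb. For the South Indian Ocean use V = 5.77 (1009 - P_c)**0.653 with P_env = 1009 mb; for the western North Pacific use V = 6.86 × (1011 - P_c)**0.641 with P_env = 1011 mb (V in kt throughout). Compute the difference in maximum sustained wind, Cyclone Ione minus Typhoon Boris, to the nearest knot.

Cyclone Ione: ΔP = 80; V ≈ 5.77 × 80^0.653 ≈ 100.90 kt.
Typhoon Boris: ΔP = 17; V ≈ 6.86 × 17^0.641 ≈ 42.17 kt.
Difference ≈ 100.90 − 42.17 = 58.73 → 59 kt.

59 kt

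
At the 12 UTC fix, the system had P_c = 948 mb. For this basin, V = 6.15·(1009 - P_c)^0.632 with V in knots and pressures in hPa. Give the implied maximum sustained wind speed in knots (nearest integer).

ΔP = 1009 − 948 = 61 mb.
61^0.632 ≈ 13.438.
V ≈ 6.15 × 13.438 ≈ 82.6 kt.

83 kt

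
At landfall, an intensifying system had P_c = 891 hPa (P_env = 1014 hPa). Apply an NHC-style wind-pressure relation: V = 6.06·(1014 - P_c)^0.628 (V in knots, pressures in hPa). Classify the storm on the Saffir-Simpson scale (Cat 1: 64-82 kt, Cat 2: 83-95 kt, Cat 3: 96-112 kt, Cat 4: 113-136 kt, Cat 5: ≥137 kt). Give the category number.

ΔP = 1014 − 891 = 123 hPa.
V ≈ 6.06 × 123^0.628 = 6.06 × 20.53 ≈ 124 kt.
124 kt falls in the Category 4 band.

4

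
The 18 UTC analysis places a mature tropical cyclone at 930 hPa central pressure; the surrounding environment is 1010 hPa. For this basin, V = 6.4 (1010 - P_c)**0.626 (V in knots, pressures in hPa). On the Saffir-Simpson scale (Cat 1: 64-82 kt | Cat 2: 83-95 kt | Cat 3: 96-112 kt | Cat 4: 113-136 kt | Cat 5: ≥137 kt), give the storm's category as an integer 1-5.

3

ΔP = 1010 − 930 = 80 hPa.
V ≈ 6.4 × 80^0.626 = 6.4 × 15.54 ≈ 99 kt.
99 kt falls in the Category 3 band.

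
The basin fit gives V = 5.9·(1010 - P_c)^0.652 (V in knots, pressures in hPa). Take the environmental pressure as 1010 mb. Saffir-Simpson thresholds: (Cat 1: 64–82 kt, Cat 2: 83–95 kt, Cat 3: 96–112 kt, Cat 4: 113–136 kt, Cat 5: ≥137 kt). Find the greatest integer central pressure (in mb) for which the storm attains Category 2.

952 mb

Category 2 begins at V = 83 kt.
Required ΔP = (83/5.9)^(1/0.652) = 14.068^1.534 ≈ 57.69 mb.
P_c ≤ 1010 − 57.69 = 952.31, so the highest integer P_c is 952 mb.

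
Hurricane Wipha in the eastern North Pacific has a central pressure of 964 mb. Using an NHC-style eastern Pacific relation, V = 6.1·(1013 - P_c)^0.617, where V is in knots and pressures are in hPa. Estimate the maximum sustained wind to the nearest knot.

67 kt

ΔP = 1013 − 964 = 49 mb.
49^0.617 ≈ 11.037.
V ≈ 6.1 × 11.037 ≈ 67.3 kt.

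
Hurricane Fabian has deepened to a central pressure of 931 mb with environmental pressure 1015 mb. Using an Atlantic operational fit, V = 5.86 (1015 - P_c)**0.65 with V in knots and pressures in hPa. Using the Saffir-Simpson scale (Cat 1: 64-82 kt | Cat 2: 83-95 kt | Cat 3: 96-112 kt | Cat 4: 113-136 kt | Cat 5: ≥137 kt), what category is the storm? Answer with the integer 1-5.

3

ΔP = 1015 − 931 = 84 mb.
V ≈ 5.86 × 84^0.65 = 5.86 × 17.81 ≈ 104 kt.
104 kt falls in the Category 3 band.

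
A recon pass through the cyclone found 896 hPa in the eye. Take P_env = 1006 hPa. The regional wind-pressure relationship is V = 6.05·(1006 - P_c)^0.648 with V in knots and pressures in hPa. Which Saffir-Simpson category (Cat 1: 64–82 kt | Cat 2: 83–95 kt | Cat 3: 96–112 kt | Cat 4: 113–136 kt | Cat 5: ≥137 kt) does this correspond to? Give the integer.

ΔP = 1006 − 896 = 110 hPa.
V ≈ 6.05 × 110^0.648 = 6.05 × 21.03 ≈ 127 kt.
127 kt falls in the Category 4 band.

4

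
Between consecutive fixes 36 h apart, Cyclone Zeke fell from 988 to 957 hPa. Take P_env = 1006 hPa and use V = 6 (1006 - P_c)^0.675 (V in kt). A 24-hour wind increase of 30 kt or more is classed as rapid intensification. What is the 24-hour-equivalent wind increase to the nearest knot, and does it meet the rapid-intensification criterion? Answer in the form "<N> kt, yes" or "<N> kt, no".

27 kt, no

V₁: ΔP = 18, V ≈ 6 × 18^0.675 ≈ 42.21 kt.
V₂: ΔP = 49, V ≈ 6 × 49^0.675 ≈ 82.99 kt.
ΔV over 36 h = 40.78 kt → 24 h equivalent = 40.78 × 24/36 ≈ 27.19 kt.
27 kt < 30 kt ⇒ not rapid intensification.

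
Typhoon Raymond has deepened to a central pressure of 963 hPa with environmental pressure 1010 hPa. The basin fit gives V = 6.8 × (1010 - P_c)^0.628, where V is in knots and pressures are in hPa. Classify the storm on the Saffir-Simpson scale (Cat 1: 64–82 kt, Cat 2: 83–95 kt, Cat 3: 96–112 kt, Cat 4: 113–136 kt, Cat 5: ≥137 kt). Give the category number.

ΔP = 1010 − 963 = 47 hPa.
V ≈ 6.8 × 47^0.628 = 6.8 × 11.22 ≈ 76 kt.
76 kt falls in the Category 1 band.

1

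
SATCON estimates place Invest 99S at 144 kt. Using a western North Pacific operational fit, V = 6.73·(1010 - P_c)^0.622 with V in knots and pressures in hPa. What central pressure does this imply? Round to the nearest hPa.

ΔP = (V / 6.73)^(1/0.622) = (144/6.73)^1.608.
144/6.73 = 21.397; 21.397^1.608 ≈ 137.66 hPa.
P_c = 1010 − 137.66 = 872.34 ≈ 872 hPa.

872 hPa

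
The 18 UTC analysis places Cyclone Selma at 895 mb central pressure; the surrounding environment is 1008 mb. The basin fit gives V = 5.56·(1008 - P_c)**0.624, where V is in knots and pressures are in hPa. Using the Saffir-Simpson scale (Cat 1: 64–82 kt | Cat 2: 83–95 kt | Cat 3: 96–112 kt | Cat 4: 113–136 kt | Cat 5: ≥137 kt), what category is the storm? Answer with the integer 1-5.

3

ΔP = 1008 − 895 = 113 mb.
V ≈ 5.56 × 113^0.624 = 5.56 × 19.10 ≈ 106 kt.
106 kt falls in the Category 3 band.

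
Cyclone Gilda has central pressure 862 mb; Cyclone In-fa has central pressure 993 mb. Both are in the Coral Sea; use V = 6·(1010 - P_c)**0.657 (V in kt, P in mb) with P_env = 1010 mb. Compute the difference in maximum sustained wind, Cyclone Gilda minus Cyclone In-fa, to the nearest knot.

Cyclone Gilda: ΔP = 148; V ≈ 6 × 148^0.657 ≈ 159.96 kt.
Cyclone In-fa: ΔP = 17; V ≈ 6 × 17^0.657 ≈ 38.60 kt.
Difference ≈ 159.96 − 38.60 = 121.36 → 121 kt.

121 kt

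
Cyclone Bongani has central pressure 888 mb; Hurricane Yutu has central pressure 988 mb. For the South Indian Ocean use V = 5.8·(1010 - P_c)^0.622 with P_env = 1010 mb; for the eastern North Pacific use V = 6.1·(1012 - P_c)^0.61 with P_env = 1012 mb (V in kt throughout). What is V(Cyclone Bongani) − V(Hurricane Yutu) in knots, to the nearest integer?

73 kt

Cyclone Bongani: ΔP = 122; V ≈ 5.8 × 122^0.622 ≈ 115.12 kt.
Hurricane Yutu: ΔP = 24; V ≈ 6.1 × 24^0.61 ≈ 42.39 kt.
Difference ≈ 115.12 − 42.39 = 72.73 → 73 kt.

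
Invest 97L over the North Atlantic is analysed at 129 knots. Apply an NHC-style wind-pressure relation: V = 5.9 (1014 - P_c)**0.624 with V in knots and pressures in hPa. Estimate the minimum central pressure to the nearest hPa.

ΔP = (V / 5.9)^(1/0.624) = (129/5.9)^1.603.
129/5.9 = 21.864; 21.864^1.603 ≈ 140.29 hPa.
P_c = 1014 − 140.29 = 873.71 ≈ 874 hPa.

874 hPa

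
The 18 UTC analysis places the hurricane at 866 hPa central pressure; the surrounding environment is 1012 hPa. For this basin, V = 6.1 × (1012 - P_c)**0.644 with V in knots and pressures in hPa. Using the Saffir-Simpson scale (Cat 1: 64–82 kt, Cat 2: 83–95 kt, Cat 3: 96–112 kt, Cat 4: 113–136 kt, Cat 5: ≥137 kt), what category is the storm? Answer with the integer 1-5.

5

ΔP = 1012 − 866 = 146 hPa.
V ≈ 6.1 × 146^0.644 = 6.1 × 24.77 ≈ 151 kt.
151 kt falls in the Category 5 band.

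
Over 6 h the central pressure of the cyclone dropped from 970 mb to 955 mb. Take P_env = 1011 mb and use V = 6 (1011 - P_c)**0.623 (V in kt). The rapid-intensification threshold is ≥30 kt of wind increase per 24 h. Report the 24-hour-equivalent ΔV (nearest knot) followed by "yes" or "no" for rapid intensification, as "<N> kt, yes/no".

52 kt, yes

V₁: ΔP = 41, V ≈ 6 × 41^0.623 ≈ 60.66 kt.
V₂: ΔP = 56, V ≈ 6 × 56^0.623 ≈ 73.67 kt.
ΔV over 6 h = 13.01 kt → 24 h equivalent = 13.01 × 24/6 ≈ 52.04 kt.
52 kt ≥ 30 kt ⇒ rapid intensification.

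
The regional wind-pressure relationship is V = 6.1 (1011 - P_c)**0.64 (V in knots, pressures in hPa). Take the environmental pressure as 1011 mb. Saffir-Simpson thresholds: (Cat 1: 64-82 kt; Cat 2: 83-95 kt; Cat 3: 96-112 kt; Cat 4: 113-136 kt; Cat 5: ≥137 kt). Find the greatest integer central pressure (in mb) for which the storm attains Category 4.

915 mb

Category 4 begins at V = 113 kt.
Required ΔP = (113/6.1)^(1/0.64) = 18.525^1.562 ≈ 95.69 mb.
P_c ≤ 1011 − 95.69 = 915.31, so the highest integer P_c is 915 mb.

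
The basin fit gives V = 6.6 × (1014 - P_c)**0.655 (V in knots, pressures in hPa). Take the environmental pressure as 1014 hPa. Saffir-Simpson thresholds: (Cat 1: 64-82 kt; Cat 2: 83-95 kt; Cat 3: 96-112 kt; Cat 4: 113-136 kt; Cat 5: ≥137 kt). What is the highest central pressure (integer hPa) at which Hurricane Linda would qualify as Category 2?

966 hPa

Category 2 begins at V = 83 kt.
Required ΔP = (83/6.6)^(1/0.655) = 12.576^1.527 ≈ 47.72 hPa.
P_c ≤ 1014 − 47.72 = 966.28, so the highest integer P_c is 966 hPa.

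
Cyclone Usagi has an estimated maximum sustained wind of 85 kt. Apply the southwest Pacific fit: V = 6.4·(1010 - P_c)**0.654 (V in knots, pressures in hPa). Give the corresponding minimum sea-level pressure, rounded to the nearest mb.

958 mb

ΔP = (V / 6.4)^(1/0.654) = (85/6.4)^1.529.
85/6.4 = 13.281; 13.281^1.529 ≈ 52.18 mb.
P_c = 1010 − 52.18 = 957.82 ≈ 958 mb.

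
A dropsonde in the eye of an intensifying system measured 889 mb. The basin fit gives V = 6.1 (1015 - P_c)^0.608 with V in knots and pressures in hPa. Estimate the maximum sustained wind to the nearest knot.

ΔP = 1015 − 889 = 126 mb.
126^0.608 ≈ 18.925.
V ≈ 6.1 × 18.925 ≈ 115.4 kt.

115 kt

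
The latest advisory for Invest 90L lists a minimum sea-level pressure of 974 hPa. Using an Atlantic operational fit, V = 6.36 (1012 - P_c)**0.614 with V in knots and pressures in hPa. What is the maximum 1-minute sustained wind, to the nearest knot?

59 kt

ΔP = 1012 − 974 = 38 hPa.
38^0.614 ≈ 9.332.
V ≈ 6.36 × 9.332 ≈ 59.4 kt.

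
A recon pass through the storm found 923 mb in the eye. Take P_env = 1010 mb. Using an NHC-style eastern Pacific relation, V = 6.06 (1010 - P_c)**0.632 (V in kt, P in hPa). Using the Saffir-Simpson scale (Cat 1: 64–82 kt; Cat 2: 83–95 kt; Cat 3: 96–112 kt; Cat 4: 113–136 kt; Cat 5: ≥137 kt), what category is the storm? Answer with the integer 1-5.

3

ΔP = 1010 − 923 = 87 mb.
V ≈ 6.06 × 87^0.632 = 6.06 × 16.82 ≈ 102 kt.
102 kt falls in the Category 3 band.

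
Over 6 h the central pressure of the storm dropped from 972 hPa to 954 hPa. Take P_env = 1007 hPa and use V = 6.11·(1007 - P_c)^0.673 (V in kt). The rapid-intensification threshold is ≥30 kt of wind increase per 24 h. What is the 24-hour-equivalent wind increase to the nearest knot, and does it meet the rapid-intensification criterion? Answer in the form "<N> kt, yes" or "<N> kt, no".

V₁: ΔP = 35, V ≈ 6.11 × 35^0.673 ≈ 66.87 kt.
V₂: ΔP = 53, V ≈ 6.11 × 53^0.673 ≈ 88.41 kt.
ΔV over 6 h = 21.54 kt → 24 h equivalent = 21.54 × 24/6 ≈ 86.16 kt.
86 kt ≥ 30 kt ⇒ rapid intensification.

86 kt, yes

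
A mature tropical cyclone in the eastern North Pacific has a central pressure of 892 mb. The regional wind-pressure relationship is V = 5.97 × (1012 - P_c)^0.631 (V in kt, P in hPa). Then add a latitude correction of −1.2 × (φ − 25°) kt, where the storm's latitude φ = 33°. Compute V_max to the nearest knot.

ΔP = 1012 − 892 = 120 mb.
120^0.631 ≈ 20.510.
V ≈ 5.97 × 20.510 ≈ 122.4 kt.
Latitude correction: −1.2 × (33 − 25) = -9.6 kt.
Corrected V ≈ 112.8 kt → 113 kt.

113 kt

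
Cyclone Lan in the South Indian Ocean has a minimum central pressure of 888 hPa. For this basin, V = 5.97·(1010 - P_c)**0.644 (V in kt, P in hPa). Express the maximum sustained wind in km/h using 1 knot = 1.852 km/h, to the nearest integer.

ΔP = 1010 − 888 = 122 hPa.
V ≈ 5.97 × 122^0.644 = 5.97 × 22.061 ≈ 131.701 kt.
131.701 × 1.852 ≈ 243.91 km/h → 244 km/h.

244 km/h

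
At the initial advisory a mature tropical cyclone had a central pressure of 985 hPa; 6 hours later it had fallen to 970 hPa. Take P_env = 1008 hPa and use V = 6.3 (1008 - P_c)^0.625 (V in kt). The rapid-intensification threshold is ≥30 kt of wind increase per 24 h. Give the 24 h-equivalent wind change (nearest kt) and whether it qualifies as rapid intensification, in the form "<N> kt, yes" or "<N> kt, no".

66 kt, yes

V₁: ΔP = 23, V ≈ 6.3 × 23^0.625 ≈ 44.71 kt.
V₂: ΔP = 38, V ≈ 6.3 × 38^0.625 ≈ 61.19 kt.
ΔV over 6 h = 16.48 kt → 24 h equivalent = 16.48 × 24/6 ≈ 65.92 kt.
66 kt ≥ 30 kt ⇒ rapid intensification.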